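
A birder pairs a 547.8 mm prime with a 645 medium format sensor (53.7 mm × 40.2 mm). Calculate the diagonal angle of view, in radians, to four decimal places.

Sensor diagonal = √(53.7² + 40.2²) = √4499.7300 ≈ 67.0800 mm.
Angle of view α = 2·arctan(d/2f) with d = 67.0800 mm and f = 547.8 mm.
d/2f = 0.06123; arctan(0.06123) ≈ 0.0612 rad, so α ≈ 0.1223 rad.

0.1223 rad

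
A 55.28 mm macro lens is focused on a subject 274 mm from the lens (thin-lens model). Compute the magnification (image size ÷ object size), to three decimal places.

Thin lens: 1/f = 1/dₒ + 1/dᵢ → 1/dᵢ = 1/55.28 − 1/274 = 0.0144401 mm⁻¹, so dᵢ ≈ 69.2516 mm.
Magnification m = dᵢ/dₒ = 69.2516/274 ≈ 0.25274.

0.253×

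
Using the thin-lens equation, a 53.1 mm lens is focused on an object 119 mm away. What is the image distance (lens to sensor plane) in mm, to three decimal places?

95.886 mm

1/dᵢ = 1/f − 1/dₒ = 1/53.1 − 1/119 = 0.0104290 mm⁻¹.
dᵢ = 1/0.0104290 ≈ 95.8862 mm.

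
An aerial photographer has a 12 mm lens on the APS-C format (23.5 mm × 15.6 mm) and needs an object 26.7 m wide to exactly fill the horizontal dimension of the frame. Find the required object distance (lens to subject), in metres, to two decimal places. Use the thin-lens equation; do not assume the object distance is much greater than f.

13.65 m

W: 26.7 m = 26700 mm.
Magnification m = w/W = dᵢ/dₒ; combined with 1/f = 1/dₒ + 1/dᵢ this gives dₒ = f·(1 + W/w).
dₒ = 12 mm × (1 + 26700/23.5) = 12 × 1137.1702 ≈ 13646.043 mm = 13.646 m.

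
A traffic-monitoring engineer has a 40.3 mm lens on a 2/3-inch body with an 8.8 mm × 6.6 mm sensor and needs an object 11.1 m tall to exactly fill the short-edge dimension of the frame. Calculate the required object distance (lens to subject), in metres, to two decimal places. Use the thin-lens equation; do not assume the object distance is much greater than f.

67.82 m

W: 11.1 m = 11100 mm.
Magnification m = h/W = dᵢ/dₒ; combined with 1/f = 1/dₒ + 1/dᵢ this gives dₒ = f·(1 + W/h).
dₒ = 40.3 mm × (1 + 11100/6.6) = 40.3 × 1682.8182 ≈ 67817.573 mm = 67.8176 m.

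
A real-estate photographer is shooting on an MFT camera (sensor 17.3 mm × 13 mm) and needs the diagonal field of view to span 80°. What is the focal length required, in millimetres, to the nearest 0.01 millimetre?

12.89 mm

Sensor diagonal = √(17.3² + 13²) = √468.2900 ≈ 21.6400 mm.
From α = 2·arctan(d/2f) we get f = d / (2·tan(α/2)).
With d = 21.6400 mm and α/2 = 40°, tan(α/2) ≈ 0.83910, so f ≈ 21.6400 / 1.67820 ≈ 12.8948 mm.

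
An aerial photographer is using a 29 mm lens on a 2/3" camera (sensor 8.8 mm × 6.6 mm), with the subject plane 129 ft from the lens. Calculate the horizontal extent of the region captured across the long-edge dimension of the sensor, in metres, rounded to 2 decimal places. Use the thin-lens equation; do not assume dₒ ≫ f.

dₒ: 129 ft × 304.8 mm/ft = 39319.20 mm.
Similar triangles through the lens centre give W/dₒ = w/dᵢ; with 1/f = 1/dₒ + 1/dᵢ this gives W = w·(dₒ − f)/f.
W = 8.8 mm × (39319.2 − 29) / 29 = 8.8 × 1354.8344 ≈ 11922.543 mm = 11.9225 m.

11.92 m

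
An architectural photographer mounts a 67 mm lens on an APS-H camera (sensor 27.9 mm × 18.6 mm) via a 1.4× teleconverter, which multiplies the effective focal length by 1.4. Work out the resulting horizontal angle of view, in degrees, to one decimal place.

16.9°

Effective focal length f = 67 × 1.4 = 93.8 mm.
α = 2·arctan(27.9 / (2 × 93.8)) = 2·arctan(0.14872) ≈ 16.9181°.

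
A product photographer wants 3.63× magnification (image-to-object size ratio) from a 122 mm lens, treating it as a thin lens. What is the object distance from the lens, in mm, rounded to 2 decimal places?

With m = dᵢ/dₒ and 1/f = 1/dₒ + 1/dᵢ, substituting dᵢ = m·dₒ gives 1/f = (1 + 1/m)/dₒ, hence dₒ = f·(1 + 1/m).
dₒ = 122 × (1 + 1/3.63) = 122 × 1.27548 ≈ 155.609 mm.

155.61 mm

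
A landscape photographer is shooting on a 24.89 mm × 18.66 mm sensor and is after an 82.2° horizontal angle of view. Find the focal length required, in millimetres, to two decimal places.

14.27 mm

From α = 2·arctan(w/2f) we get f = w / (2·tan(α/2)).
With w = 24.89 mm and α/2 = 41.1°, tan(α/2) ≈ 0.87236, so f ≈ 24.89 / 1.74471 ≈ 14.2660 mm.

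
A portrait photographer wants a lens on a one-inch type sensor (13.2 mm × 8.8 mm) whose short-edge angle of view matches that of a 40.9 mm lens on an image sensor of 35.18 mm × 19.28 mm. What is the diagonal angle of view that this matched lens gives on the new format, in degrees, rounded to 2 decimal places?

46.04°

Equal short-edge AOV ⇒ f₂ = f₁ · 8.8/19.28 = 40.9 × 0.45643 ≈ 18.6680 mm.
Sensor diagonal = √(13.2² + 8.8²) = √251.6800 ≈ 15.8644 mm.
Diagonal AOV on the new format = 2·arctan(15.8644 / (2 × 18.6680)) = 2·arctan(0.42491) ≈ 46.0421°.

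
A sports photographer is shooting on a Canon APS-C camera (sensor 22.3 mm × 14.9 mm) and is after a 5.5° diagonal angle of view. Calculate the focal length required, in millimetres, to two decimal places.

279.18 mm

Sensor diagonal = √(22.3² + 14.9²) = √719.3000 ≈ 26.8198 mm.
From α = 2·arctan(d/2f) we get f = d / (2·tan(α/2)).
With d = 26.8198 mm and α/2 = 2.75°, tan(α/2) ≈ 0.04803, so f ≈ 26.8198 / 0.09607 ≈ 279.1781 mm.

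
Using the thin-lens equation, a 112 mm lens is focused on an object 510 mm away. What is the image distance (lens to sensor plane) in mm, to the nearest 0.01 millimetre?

143.52 mm

1/dᵢ = 1/f − 1/dₒ = 1/112 − 1/510 = 0.0069678 mm⁻¹.
dᵢ = 1/0.0069678 ≈ 143.5176 mm.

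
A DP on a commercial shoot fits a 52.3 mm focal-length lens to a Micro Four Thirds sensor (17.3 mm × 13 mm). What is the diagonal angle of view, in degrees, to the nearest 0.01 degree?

Sensor diagonal = √(17.3² + 13²) = √468.2900 ≈ 21.6400 mm.
Angle of view α = 2·arctan(d/2f) with d = 21.6400 mm and f = 52.3 mm.
d/2f = 0.20688; arctan(0.20688) ≈ 11.6886°, so α ≈ 23.3773°.

23.38°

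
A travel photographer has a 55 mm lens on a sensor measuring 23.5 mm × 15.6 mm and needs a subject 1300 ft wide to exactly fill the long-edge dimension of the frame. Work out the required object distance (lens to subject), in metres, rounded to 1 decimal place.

W: 1300 ft × 304.8 mm/ft = 396239.99 mm.
Magnification m = w/W = dᵢ/dₒ; combined with 1/f = 1/dₒ + 1/dᵢ this gives dₒ = f·(1 + W/w).
dₒ = 55 mm × (1 + 396240/23.5) = 55 × 16862.2761 ≈ 927425.183 mm = 927.425 m.

927.4 m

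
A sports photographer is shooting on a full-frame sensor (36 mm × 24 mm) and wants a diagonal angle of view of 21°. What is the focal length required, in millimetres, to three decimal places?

116.723 mm

Sensor diagonal = √(36² + 24²) = √1872.0000 ≈ 43.2666 mm.
From α = 2·arctan(d/2f) we get f = d / (2·tan(α/2)).
With d = 43.2666 mm and α/2 = 10.5°, tan(α/2) ≈ 0.18534, so f ≈ 43.2666 / 0.37068 ≈ 116.7229 mm.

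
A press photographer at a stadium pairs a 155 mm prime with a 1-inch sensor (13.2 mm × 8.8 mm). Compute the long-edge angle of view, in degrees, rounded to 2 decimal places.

4.88°

Angle of view α = 2·arctan(w/2f) with w = 13.2 mm and f = 155 mm.
w/2f = 0.04258; arctan(0.04258) ≈ 2.4382°, so α ≈ 4.8764°.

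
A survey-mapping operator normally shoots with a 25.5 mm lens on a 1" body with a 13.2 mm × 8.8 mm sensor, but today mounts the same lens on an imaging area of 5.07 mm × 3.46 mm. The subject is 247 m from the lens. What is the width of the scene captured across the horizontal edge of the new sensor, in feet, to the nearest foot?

161 ft

The focal length stays 25.5 mm; the relevant sensor dimension is now w = 5.07 mm. Object distance dₒ = 247 m = 247000 mm.
Thin-lens field width W = w·(dₒ − f)/f = 5.07 × (247000 − 25.5)/25.5 ≈ 49104.342 mm = 49104.342/304.8 ft = 161.103 ft.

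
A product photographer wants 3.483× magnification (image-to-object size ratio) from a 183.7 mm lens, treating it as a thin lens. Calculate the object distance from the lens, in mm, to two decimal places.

236.44 mm

With m = dᵢ/dₒ and 1/f = 1/dₒ + 1/dᵢ, substituting dᵢ = m·dₒ gives 1/f = (1 + 1/m)/dₒ, hence dₒ = f·(1 + 1/m).
dₒ = 183.7 × (1 + 1/3.483) = 183.7 × 1.28711 ≈ 236.442 mm.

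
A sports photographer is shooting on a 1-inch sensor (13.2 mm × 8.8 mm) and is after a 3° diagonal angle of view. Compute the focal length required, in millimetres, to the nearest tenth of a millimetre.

Sensor diagonal = √(13.2² + 8.8²) = √251.6800 ≈ 15.8644 mm.
From α = 2·arctan(d/2f) we get f = d / (2·tan(α/2)).
With d = 15.8644 mm and α/2 = 1.5°, tan(α/2) ≈ 0.02619, so f ≈ 15.8644 / 0.05237 ≈ 302.9190 mm.

302.9 mm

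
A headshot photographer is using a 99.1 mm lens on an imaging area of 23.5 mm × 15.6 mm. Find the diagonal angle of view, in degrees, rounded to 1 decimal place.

16.2°

Sensor diagonal = √(23.5² + 15.6²) = √795.6100 ≈ 28.2066 mm.
Angle of view α = 2·arctan(d/2f) with d = 28.2066 mm and f = 99.1 mm.
d/2f = 0.14231; arctan(0.14231) ≈ 8.0996°, so α ≈ 16.1992°.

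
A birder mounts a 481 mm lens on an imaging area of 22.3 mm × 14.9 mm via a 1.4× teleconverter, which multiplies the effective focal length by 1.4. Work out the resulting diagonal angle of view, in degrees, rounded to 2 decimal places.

Effective focal length f = 481 × 1.4 = 673.4 mm.
Sensor diagonal = √(22.3² + 14.9²) = √719.3000 ≈ 26.8198 mm.
α = 2·arctan(26.820 / (2 × 673.4)) = 2·arctan(0.01991) ≈ 2.2816°.

2.28°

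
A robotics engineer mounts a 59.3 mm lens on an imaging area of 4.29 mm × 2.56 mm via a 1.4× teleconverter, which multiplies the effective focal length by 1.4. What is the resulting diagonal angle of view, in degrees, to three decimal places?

Effective focal length f = 59.3 × 1.4 = 83.02 mm.
Sensor diagonal = √(4.29² + 2.56²) = √24.9577 ≈ 4.9958 mm.
α = 2·arctan(4.996 / (2 × 83.02)) = 2·arctan(0.03009) ≈ 3.4468°.

3.447°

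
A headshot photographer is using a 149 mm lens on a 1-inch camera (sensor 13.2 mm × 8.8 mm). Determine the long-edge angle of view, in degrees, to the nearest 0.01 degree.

5.07°

Angle of view α = 2·arctan(w/2f) with w = 13.2 mm and f = 149 mm.
w/2f = 0.04430; arctan(0.04430) ≈ 2.5363°, so α ≈ 5.0726°.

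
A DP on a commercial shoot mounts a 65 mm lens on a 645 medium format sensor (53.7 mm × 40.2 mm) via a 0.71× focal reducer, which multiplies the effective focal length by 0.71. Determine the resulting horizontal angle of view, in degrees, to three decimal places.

60.382°

Effective focal length f = 65 × 0.71 = 46.15 mm.
α = 2·arctan(53.7 / (2 × 46.15)) = 2·arctan(0.58180) ≈ 60.3816°.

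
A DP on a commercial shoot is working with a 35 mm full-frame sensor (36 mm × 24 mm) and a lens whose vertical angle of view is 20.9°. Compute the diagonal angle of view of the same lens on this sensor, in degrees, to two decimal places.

36.78°

From the vertical AOV: f = 24 / (2·tan(10.45°)) = 24 / 0.36887 ≈ 65.0630 mm.
Sensor diagonal = √(36² + 24²) = √1872.0000 ≈ 43.2666 mm.
Diagonal AOV = 2·arctan(43.2666 / (2 × 65.0630)) = 2·arctan(0.33250) ≈ 36.7837°.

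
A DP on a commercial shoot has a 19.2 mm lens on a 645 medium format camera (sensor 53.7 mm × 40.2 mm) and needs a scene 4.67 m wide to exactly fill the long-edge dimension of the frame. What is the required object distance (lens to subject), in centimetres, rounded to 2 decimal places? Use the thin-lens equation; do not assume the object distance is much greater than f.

W: 4.67 m = 4670 mm.
Magnification m = w/W = dᵢ/dₒ; combined with 1/f = 1/dₒ + 1/dᵢ this gives dₒ = f·(1 + W/w).
dₒ = 19.2 mm × (1 + 4670/53.7) = 19.2 × 87.9646 ≈ 1688.921 mm = 168.892 cm.

168.89 cm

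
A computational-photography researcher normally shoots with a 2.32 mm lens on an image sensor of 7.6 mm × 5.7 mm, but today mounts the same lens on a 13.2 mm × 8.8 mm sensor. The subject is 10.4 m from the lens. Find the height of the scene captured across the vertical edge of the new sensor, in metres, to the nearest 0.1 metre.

The focal length stays 2.32 mm; the relevant sensor dimension is now h = 8.8 mm. Object distance dₒ = 10.4 m = 10400 mm.
Thin-lens field height W = h·(dₒ − f)/f = 8.8 × (10400 − 2.32)/2.32 ≈ 39439.476 mm = 39.4395 m.

39.4 m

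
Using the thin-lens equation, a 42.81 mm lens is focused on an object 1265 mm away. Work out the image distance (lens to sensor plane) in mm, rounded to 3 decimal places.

1/dᵢ = 1/f − 1/dₒ = 1/42.81 − 1/1265 = 0.0225685 mm⁻¹.
dᵢ = 1/0.0225685 ≈ 44.3095 mm.

44.310 mm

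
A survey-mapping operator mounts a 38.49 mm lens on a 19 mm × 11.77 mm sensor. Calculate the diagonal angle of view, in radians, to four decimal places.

Sensor diagonal = √(19² + 11.77²) = √499.5329 ≈ 22.3502 mm.
Angle of view α = 2·arctan(d/2f) with d = 22.3502 mm and f = 38.49 mm.
d/2f = 0.29034; arctan(0.29034) ≈ 0.2826 rad, so α ≈ 0.5651 rad.

0.5651 rad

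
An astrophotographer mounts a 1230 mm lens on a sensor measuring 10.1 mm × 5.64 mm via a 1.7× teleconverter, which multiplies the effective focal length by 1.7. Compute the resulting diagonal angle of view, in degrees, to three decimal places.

0.317°

Effective focal length f = 1230 × 1.7 = 2091 mm.
Sensor diagonal = √(10.1² + 5.64²) = √133.8196 ≈ 11.5680 mm.
α = 2·arctan(11.568 / (2 × 2091)) = 2·arctan(0.00277) ≈ 0.3170°.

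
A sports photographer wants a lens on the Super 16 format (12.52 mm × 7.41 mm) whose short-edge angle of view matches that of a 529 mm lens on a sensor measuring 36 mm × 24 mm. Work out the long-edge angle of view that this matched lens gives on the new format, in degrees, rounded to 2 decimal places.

4.39°

Equal short-edge AOV ⇒ f₂ = f₁ · 7.41/24 = 529 × 0.30875 ≈ 163.3287 mm.
Long-edge AOV on the new format = 2·arctan(12.52 / (2 × 163.3287)) = 2·arctan(0.03833) ≈ 4.3899°.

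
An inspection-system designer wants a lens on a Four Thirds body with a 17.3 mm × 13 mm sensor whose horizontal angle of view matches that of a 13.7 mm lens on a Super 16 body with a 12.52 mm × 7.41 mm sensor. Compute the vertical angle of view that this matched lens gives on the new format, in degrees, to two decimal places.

37.90°

Equal horizontal AOV ⇒ f₂ = f₁ · 17.3/12.52 = 13.7 × 1.38179 ≈ 18.9305 mm.
Vertical AOV on the new format = 2·arctan(13 / (2 × 18.9305)) = 2·arctan(0.34336) ≈ 37.9009°.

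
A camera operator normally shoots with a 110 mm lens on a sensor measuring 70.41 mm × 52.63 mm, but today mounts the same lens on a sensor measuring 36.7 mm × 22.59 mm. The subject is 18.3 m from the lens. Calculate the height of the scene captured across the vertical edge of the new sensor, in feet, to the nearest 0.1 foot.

12.3 ft

The focal length stays 110 mm; the relevant sensor dimension is now h = 22.59 mm. Object distance dₒ = 18.3 m = 18300 mm.
Thin-lens field height W = h·(dₒ − f)/f = 22.59 × (18300 − 110)/110 ≈ 3735.565 mm = 3735.565/304.8 ft = 12.2558 ft.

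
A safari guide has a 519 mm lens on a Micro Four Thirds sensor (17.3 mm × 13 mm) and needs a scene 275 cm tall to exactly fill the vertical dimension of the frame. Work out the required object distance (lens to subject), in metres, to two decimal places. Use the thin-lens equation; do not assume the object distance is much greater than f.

W: 275 cm = 2750 mm.
Magnification m = h/W = dᵢ/dₒ; combined with 1/f = 1/dₒ + 1/dᵢ this gives dₒ = f·(1 + W/h).
dₒ = 519 mm × (1 + 2750/13) = 519 × 212.5385 ≈ 110307.462 mm = 110.307 m.

110.31 m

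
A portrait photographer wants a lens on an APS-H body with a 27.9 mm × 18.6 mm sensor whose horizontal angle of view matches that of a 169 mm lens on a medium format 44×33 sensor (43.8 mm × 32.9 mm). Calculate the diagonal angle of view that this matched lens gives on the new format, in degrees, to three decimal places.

17.705°

Equal horizontal AOV ⇒ f₂ = f₁ · 27.9/43.8 = 169 × 0.63699 ≈ 107.6507 mm.
Sensor diagonal = √(27.9² + 18.6²) = √1124.3700 ≈ 33.5316 mm.
Diagonal AOV on the new format = 2·arctan(33.5316 / (2 × 107.6507)) = 2·arctan(0.15574) ≈ 17.7046°.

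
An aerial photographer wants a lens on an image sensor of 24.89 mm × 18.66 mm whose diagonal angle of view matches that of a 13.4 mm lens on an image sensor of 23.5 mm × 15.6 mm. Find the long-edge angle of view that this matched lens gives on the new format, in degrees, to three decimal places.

Sensor diagonal = √(23.5² + 15.6²) = √795.6100 ≈ 28.2066 mm.
Sensor diagonal = √(24.89² + 18.66²) = √967.7077 ≈ 31.1080 mm.
Equal diagonal AOV ⇒ f₂ = f₁ · 31.1080/28.2066 = 13.4 × 1.10286 ≈ 14.7784 mm.
Long-edge AOV on the new format = 2·arctan(24.89 / (2 × 14.7784)) = 2·arctan(0.84211) ≈ 80.2020°.

80.202°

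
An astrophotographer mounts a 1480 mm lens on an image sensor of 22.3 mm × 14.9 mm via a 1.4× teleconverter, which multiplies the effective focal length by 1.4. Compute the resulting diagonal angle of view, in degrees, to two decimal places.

Effective focal length f = 1480 × 1.4 = 2072 mm.
Sensor diagonal = √(22.3² + 14.9²) = √719.3000 ≈ 26.8198 mm.
α = 2·arctan(26.820 / (2 × 2072)) = 2·arctan(0.00647) ≈ 0.7416°.

0.74°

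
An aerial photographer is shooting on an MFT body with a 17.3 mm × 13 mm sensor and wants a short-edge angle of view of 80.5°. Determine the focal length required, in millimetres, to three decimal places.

From α = 2·arctan(h/2f) we get f = h / (2·tan(α/2)).
With h = 13 mm and α/2 = 40.25°, tan(α/2) ≈ 0.84656, so f ≈ 13 / 1.69312 ≈ 7.6781 mm.

7.678 mm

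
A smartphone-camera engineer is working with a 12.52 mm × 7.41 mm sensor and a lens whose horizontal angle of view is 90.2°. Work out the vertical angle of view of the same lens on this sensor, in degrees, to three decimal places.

From the horizontal AOV: f = 12.52 / (2·tan(45.1°)) = 12.52 / 2.00699 ≈ 6.2382 mm.
Vertical AOV = 2·arctan(7.41 / (2 × 6.2382)) = 2·arctan(0.59392) ≈ 61.4141°.

61.414°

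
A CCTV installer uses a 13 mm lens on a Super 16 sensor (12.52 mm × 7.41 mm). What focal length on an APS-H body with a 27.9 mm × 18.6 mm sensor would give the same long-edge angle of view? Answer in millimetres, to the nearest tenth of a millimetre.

Equal angle of view means equal width/f ratio, so f₂ = f₁ · (width₂/width₁) = 13 × 27.9/12.52.
f₂ = 13 × 2.22843 ≈ 28.970 mm.

29.0 mm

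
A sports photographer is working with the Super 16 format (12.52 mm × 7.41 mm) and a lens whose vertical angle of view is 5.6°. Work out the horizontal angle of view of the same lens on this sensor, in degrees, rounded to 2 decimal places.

From the vertical AOV: f = 7.41 / (2·tan(2.8°)) = 7.41 / 0.09782 ≈ 75.7542 mm.
Horizontal AOV = 2·arctan(12.52 / (2 × 75.7542)) = 2·arctan(0.08264) ≈ 9.4479°.

9.45°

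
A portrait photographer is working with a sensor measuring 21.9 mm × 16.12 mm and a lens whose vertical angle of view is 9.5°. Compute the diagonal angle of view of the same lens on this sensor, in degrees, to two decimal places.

15.96°

From the vertical AOV: f = 16.12 / (2·tan(4.75°)) = 16.12 / 0.16619 ≈ 96.9991 mm.
Sensor diagonal = √(21.9² + 16.12²) = √739.4644 ≈ 27.1931 mm.
Diagonal AOV = 2·arctan(27.1931 / (2 × 96.9991)) = 2·arctan(0.14017) ≈ 15.9585°.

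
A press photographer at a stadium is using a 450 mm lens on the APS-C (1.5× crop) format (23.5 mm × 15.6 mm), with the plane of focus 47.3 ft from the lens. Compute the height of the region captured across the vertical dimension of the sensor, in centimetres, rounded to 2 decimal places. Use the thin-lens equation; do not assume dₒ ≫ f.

48.42 cm

dₒ: 47.3 ft × 304.8 mm/ft = 14417.04 mm.
Similar triangles through the lens centre give W/dₒ = h/dᵢ; with 1/f = 1/dₒ + 1/dᵢ this gives W = h·(dₒ − f)/f.
W = 15.6 mm × (14417 − 450) / 450 = 15.6 × 31.0379 ≈ 484.191 mm = 48.4191 cm.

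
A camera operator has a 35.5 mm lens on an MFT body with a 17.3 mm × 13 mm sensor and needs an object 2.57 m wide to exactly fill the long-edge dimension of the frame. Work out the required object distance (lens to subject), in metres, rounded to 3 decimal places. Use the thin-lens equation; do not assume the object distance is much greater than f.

5.309 m

W: 2.57 m = 2570 mm.
Magnification m = w/W = dᵢ/dₒ; combined with 1/f = 1/dₒ + 1/dᵢ this gives dₒ = f·(1 + W/w).
dₒ = 35.5 mm × (1 + 2570/17.3) = 35.5 × 149.5549 ≈ 5309.199 mm = 5.3092 m.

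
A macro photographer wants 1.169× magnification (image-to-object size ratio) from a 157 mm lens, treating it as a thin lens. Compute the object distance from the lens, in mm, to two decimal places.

291.30 mm

With m = dᵢ/dₒ and 1/f = 1/dₒ + 1/dᵢ, substituting dᵢ = m·dₒ gives 1/f = (1 + 1/m)/dₒ, hence dₒ = f·(1 + 1/m).
dₒ = 157 × (1 + 1/1.169) = 157 × 1.85543 ≈ 291.303 mm.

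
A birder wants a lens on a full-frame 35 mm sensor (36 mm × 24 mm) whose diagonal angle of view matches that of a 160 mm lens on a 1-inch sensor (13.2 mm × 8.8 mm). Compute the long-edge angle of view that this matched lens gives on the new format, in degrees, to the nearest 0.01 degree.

Sensor diagonal = √(13.2² + 8.8²) = √251.6800 ≈ 15.8644 mm.
Sensor diagonal = √(36² + 24²) = √1872.0000 ≈ 43.2666 mm.
Equal diagonal AOV ⇒ f₂ = f₁ · 43.2666/15.8644 = 160 × 2.72727 ≈ 436.3636 mm.
Long-edge AOV on the new format = 2·arctan(36 / (2 × 436.3636)) = 2·arctan(0.04125) ≈ 4.7242°.

4.72°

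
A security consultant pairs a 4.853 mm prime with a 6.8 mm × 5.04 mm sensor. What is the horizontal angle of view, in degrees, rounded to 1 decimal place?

70.0°

Angle of view α = 2·arctan(w/2f) with w = 6.8 mm and f = 4.853 mm.
w/2f = 0.70060; arctan(0.70060) ≈ 35.0150°, so α ≈ 70.0300°.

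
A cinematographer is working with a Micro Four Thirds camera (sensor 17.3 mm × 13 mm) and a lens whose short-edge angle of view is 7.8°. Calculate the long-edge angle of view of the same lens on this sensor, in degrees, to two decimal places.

From the short-edge AOV: f = 13 / (2·tan(3.9°)) = 13 / 0.13635 ≈ 95.3454 mm.
Long-edge AOV = 2·arctan(17.3 / (2 × 95.3454)) = 2·arctan(0.09072) ≈ 10.3677°.

10.37°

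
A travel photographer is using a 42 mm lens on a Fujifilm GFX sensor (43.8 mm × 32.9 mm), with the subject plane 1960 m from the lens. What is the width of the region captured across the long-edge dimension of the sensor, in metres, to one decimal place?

2044.0 m

dₒ: 1960 m = 1.96e+06 mm.
Similar triangles through the lens centre give W/dₒ = w/dᵢ; with 1/f = 1/dₒ + 1/dᵢ this gives W = w·(dₒ − f)/f.
W = 43.8 mm × (1.96e+06 − 42) / 42 = 43.8 × 46665.6667 ≈ 2043956.200 mm = 2043.96 m.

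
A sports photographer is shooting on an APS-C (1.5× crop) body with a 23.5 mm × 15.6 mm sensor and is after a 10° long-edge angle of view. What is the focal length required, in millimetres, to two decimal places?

134.30 mm

From α = 2·arctan(w/2f) we get f = w / (2·tan(α/2)).
With w = 23.5 mm and α/2 = 5°, tan(α/2) ≈ 0.08749, so f ≈ 23.5 / 0.17498 ≈ 134.3031 mm.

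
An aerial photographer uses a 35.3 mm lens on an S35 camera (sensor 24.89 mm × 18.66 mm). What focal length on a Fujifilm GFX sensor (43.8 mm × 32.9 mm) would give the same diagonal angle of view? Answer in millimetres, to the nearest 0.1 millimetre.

Sensor diagonal = √(24.89² + 18.66²) = √967.7077 ≈ 31.1080 mm.
Sensor diagonal = √(43.8² + 32.9²) = √3000.8500 ≈ 54.7800 mm.
Equal angle of view means equal diagonal/f ratio, so f₂ = f₁ · (diagonal₂/diagonal₁) = 35.3 × 54.7800/31.1080.
f₂ = 35.3 × 1.76096 ≈ 62.162 mm.

62.2 mm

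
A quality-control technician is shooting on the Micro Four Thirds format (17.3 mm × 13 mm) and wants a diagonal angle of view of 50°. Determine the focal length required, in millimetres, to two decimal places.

Sensor diagonal = √(17.3² + 13²) = √468.2900 ≈ 21.6400 mm.
From α = 2·arctan(d/2f) we get f = d / (2·tan(α/2)).
With d = 21.6400 mm and α/2 = 25°, tan(α/2) ≈ 0.46631, so f ≈ 21.6400 / 0.93262 ≈ 23.2036 mm.

23.20 mm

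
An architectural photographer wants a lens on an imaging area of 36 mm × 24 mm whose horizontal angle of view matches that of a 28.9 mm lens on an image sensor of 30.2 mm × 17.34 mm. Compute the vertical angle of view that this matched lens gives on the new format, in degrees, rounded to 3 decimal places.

Equal horizontal AOV ⇒ f₂ = f₁ · 36/30.2 = 28.9 × 1.19205 ≈ 34.4503 mm.
Vertical AOV on the new format = 2·arctan(24 / (2 × 34.4503)) = 2·arctan(0.34833) ≈ 38.4093°.

38.409°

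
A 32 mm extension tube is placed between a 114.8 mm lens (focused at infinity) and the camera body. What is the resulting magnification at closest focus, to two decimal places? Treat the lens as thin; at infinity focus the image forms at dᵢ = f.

The tube moves the image plane from f to f + e, so dᵢ = 114.8 + 32 = 146.8 mm. Focus is achieved when 1/f = 1/dₒ + 1/dᵢ, giving dₒ = 1/(1/f − 1/(f+e)).
Magnification m = dᵢ/dₒ = (f+e)·(1/f − 1/(f+e)) = e/f = 32/114.8 ≈ 0.2787.

0.28×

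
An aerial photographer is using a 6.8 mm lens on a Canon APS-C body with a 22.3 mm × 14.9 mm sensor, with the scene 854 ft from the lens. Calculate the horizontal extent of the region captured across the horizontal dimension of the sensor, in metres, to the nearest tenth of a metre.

dₒ: 854 ft × 304.8 mm/ft = 260299.19 mm.
Similar triangles through the lens centre give W/dₒ = w/dᵢ; with 1/f = 1/dₒ + 1/dᵢ this gives W = w·(dₒ − f)/f.
W = 22.3 mm × (260299 − 6.8) / 6.8 = 22.3 × 38278.2929 ≈ 853605.932 mm = 853.606 m.

853.6 m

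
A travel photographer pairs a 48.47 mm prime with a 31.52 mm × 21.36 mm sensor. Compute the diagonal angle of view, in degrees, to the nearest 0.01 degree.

Sensor diagonal = √(31.52² + 21.36²) = √1449.7600 ≈ 38.0757 mm.
Angle of view α = 2·arctan(d/2f) with d = 38.0757 mm and f = 48.47 mm.
d/2f = 0.39278; arctan(0.39278) ≈ 21.4437°, so α ≈ 42.8874°.

42.89°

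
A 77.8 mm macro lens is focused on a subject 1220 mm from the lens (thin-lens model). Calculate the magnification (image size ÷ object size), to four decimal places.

0.0681×

Thin lens: 1/f = 1/dₒ + 1/dᵢ → 1/dᵢ = 1/77.8 − 1/1220 = 0.0120338 mm⁻¹, so dᵢ ≈ 83.0993 mm.
Magnification m = dᵢ/dₒ = 83.0993/1220 ≈ 0.06811.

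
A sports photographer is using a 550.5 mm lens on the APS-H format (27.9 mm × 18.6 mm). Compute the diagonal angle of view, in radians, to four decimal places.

0.0609 rad

Sensor diagonal = √(27.9² + 18.6²) = √1124.3700 ≈ 33.5316 mm.
Angle of view α = 2·arctan(d/2f) with d = 33.5316 mm and f = 550.5 mm.
d/2f = 0.03046; arctan(0.03046) ≈ 0.0304 rad, so α ≈ 0.0609 rad.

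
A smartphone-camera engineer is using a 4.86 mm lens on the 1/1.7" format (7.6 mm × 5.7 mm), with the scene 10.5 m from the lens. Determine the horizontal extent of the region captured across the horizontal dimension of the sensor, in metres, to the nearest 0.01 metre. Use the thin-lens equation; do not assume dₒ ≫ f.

dₒ: 10.5 m = 10500 mm.
Similar triangles through the lens centre give W/dₒ = w/dᵢ; with 1/f = 1/dₒ + 1/dᵢ this gives W = w·(dₒ − f)/f.
W = 7.6 mm × (10500 − 4.86) / 4.86 = 7.6 × 2159.4938 ≈ 16412.153 mm = 16.4122 m.

16.41 m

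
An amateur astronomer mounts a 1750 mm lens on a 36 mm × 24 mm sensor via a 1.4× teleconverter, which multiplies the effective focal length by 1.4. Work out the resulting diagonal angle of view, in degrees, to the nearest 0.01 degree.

Effective focal length f = 1750 × 1.4 = 2450 mm.
Sensor diagonal = √(36² + 24²) = √1872.0000 ≈ 43.2666 mm.
α = 2·arctan(43.267 / (2 × 2450)) = 2·arctan(0.00883) ≈ 1.0118°.

1.01°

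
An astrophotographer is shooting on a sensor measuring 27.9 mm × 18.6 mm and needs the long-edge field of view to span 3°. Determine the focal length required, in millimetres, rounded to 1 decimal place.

532.7 mm

From α = 2·arctan(w/2f) we get f = w / (2·tan(α/2)).
With w = 27.9 mm and α/2 = 1.5°, tan(α/2) ≈ 0.02619, so f ≈ 27.9 / 0.05237 ≈ 532.7290 mm.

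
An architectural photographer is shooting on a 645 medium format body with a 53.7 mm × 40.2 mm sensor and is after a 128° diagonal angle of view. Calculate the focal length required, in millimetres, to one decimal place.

Sensor diagonal = √(53.7² + 40.2²) = √4499.7300 ≈ 67.0800 mm.
From α = 2·arctan(d/2f) we get f = d / (2·tan(α/2)).
With d = 67.0800 mm and α/2 = 64°, tan(α/2) ≈ 2.05030, so f ≈ 67.0800 / 4.10061 ≈ 16.3586 mm.

16.4 mm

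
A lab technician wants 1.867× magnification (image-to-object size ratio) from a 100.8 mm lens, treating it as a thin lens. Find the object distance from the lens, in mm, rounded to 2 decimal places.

154.79 mm

With m = dᵢ/dₒ and 1/f = 1/dₒ + 1/dᵢ, substituting dᵢ = m·dₒ gives 1/f = (1 + 1/m)/dₒ, hence dₒ = f·(1 + 1/m).
dₒ = 100.8 × (1 + 1/1.867) = 100.8 × 1.53562 ≈ 154.790 mm.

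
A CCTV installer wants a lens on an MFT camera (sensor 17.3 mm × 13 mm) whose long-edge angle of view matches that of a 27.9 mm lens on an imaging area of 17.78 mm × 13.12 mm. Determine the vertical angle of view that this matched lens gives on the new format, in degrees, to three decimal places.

26.931°

Equal long-edge AOV ⇒ f₂ = f₁ · 17.3/17.78 = 27.9 × 0.97300 ≈ 27.1468 mm.
Vertical AOV on the new format = 2·arctan(13 / (2 × 27.1468)) = 2·arctan(0.23944) ≈ 26.9307°.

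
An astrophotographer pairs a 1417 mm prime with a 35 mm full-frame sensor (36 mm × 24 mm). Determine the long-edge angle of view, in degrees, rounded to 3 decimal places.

Angle of view α = 2·arctan(w/2f) with w = 36 mm and f = 1417 mm.
w/2f = 0.01270; arctan(0.01270) ≈ 0.7278°, so α ≈ 1.4556°.

1.456°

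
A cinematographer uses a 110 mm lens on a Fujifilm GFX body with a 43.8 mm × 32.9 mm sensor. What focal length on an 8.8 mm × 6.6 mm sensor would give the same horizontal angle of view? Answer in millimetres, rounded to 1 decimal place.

22.1 mm

Equal angle of view means equal width/f ratio, so f₂ = f₁ · (width₂/width₁) = 110 × 8.8/43.8.
f₂ = 110 × 0.20091 ≈ 22.100 mm.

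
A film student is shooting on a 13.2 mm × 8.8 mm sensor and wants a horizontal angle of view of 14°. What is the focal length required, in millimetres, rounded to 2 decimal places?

53.75 mm

From α = 2·arctan(w/2f) we get f = w / (2·tan(α/2)).
With w = 13.2 mm and α/2 = 7°, tan(α/2) ≈ 0.12278, so f ≈ 13.2 / 0.24557 ≈ 53.7527 mm.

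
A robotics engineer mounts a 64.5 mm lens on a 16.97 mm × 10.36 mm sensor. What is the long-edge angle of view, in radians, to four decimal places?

0.2616 rad

Angle of view α = 2·arctan(w/2f) with w = 16.97 mm and f = 64.5 mm.
w/2f = 0.13155; arctan(0.13155) ≈ 0.1308 rad, so α ≈ 0.2616 rad.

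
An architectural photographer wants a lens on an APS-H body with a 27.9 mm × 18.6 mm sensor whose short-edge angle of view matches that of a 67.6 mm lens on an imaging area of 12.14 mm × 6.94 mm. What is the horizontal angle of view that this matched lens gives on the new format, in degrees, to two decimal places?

8.81°

Equal short-edge AOV ⇒ f₂ = f₁ · 18.6/6.94 = 67.6 × 2.68012 ≈ 181.1758 mm.
Horizontal AOV on the new format = 2·arctan(27.9 / (2 × 181.1758)) = 2·arctan(0.07700) ≈ 8.8058°.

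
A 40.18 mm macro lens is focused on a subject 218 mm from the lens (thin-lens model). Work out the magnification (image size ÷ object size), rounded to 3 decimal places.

Thin lens: 1/f = 1/dₒ + 1/dᵢ → 1/dᵢ = 1/40.18 − 1/218 = 0.0203008 mm⁻¹, so dᵢ ≈ 49.2590 mm.
Magnification m = dᵢ/dₒ = 49.2590/218 ≈ 0.22596.

0.226×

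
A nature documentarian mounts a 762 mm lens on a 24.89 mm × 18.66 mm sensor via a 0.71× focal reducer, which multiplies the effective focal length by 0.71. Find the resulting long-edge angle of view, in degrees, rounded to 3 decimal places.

Effective focal length f = 762 × 0.71 = 541.02 mm.
α = 2·arctan(24.89 / (2 × 541.02)) = 2·arctan(0.02300) ≈ 2.6355°.

2.635°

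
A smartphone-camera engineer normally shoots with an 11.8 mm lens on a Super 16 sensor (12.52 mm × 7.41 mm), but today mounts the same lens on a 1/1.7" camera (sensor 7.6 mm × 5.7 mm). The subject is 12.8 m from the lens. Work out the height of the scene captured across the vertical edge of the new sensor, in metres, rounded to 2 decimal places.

The focal length stays 11.8 mm; the relevant sensor dimension is now h = 5.7 mm. Object distance dₒ = 12.8 m = 12800 mm.
Thin-lens field height W = h·(dₒ − f)/f = 5.7 × (12800 − 11.8)/11.8 ≈ 6177.351 mm = 6.17735 m.

6.18 m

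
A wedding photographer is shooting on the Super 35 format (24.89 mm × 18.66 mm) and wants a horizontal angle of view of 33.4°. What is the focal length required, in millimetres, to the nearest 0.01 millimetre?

41.48 mm

From α = 2·arctan(w/2f) we get f = w / (2·tan(α/2)).
With w = 24.89 mm and α/2 = 16.7°, tan(α/2) ≈ 0.30001, so f ≈ 24.89 / 0.60003 ≈ 41.4813 mm.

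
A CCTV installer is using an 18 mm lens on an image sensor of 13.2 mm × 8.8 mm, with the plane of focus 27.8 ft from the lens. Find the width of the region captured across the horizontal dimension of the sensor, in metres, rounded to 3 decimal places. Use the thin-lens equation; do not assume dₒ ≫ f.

6.201 m

dₒ: 27.8 ft × 304.8 mm/ft = 8473.44 mm.
Similar triangles through the lens centre give W/dₒ = w/dᵢ; with 1/f = 1/dₒ + 1/dᵢ this gives W = w·(dₒ − f)/f.
W = 13.2 mm × (8473.44 − 18) / 18 = 13.2 × 469.7467 ≈ 6200.656 mm = 6.20066 m.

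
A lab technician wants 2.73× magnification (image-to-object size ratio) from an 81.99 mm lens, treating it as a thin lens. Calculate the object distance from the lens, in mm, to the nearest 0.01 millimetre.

112.02 mm

With m = dᵢ/dₒ and 1/f = 1/dₒ + 1/dᵢ, substituting dᵢ = m·dₒ gives 1/f = (1 + 1/m)/dₒ, hence dₒ = f·(1 + 1/m).
dₒ = 81.99 × (1 + 1/2.73) = 81.99 × 1.36630 ≈ 112.023 mm.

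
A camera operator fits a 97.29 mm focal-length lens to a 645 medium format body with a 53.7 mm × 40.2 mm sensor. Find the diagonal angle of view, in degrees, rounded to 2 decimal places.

Sensor diagonal = √(53.7² + 40.2²) = √4499.7300 ≈ 67.0800 mm.
Angle of view α = 2·arctan(d/2f) with d = 67.0800 mm and f = 97.29 mm.
d/2f = 0.34474; arctan(0.34474) ≈ 19.0213°, so α ≈ 38.0425°.

38.04°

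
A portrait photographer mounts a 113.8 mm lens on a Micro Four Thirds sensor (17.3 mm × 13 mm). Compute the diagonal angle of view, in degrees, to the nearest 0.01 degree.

10.86°

Sensor diagonal = √(17.3² + 13²) = √468.2900 ≈ 21.6400 mm.
Angle of view α = 2·arctan(d/2f) with d = 21.6400 mm and f = 113.8 mm.
d/2f = 0.09508; arctan(0.09508) ≈ 5.4313°, so α ≈ 10.8626°.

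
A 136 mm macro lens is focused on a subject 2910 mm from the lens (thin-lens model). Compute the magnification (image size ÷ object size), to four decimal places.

Thin lens: 1/f = 1/dₒ + 1/dᵢ → 1/dᵢ = 1/136 − 1/2910 = 0.0070093 mm⁻¹, so dᵢ ≈ 142.6676 mm.
Magnification m = dᵢ/dₒ = 142.6676/2910 ≈ 0.04903.

0.0490×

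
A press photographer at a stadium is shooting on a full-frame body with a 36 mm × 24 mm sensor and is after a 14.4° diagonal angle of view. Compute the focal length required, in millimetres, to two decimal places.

171.25 mm

Sensor diagonal = √(36² + 24²) = √1872.0000 ≈ 43.2666 mm.
From α = 2·arctan(d/2f) we get f = d / (2·tan(α/2)).
With d = 43.2666 mm and α/2 = 7.2°, tan(α/2) ≈ 0.12633, so f ≈ 43.2666 / 0.25266 ≈ 171.2453 mm.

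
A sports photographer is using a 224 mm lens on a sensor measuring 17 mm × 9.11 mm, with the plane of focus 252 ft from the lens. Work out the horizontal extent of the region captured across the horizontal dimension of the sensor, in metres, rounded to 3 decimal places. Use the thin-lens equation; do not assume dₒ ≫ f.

dₒ: 252 ft × 304.8 mm/ft = 76809.60 mm.
Similar triangles through the lens centre give W/dₒ = w/dᵢ; with 1/f = 1/dₒ + 1/dᵢ this gives W = w·(dₒ − f)/f.
W = 17 mm × (76809.6 − 224) / 224 = 17 × 341.9000 ≈ 5812.300 mm = 5.8123 m.

5.812 m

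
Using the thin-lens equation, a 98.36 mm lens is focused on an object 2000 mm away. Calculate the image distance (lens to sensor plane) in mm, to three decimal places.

103.448 mm

1/dᵢ = 1/f − 1/dₒ = 1/98.36 − 1/2000 = 0.0096667 mm⁻¹.
dᵢ = 1/0.0096667 ≈ 103.4476 mm.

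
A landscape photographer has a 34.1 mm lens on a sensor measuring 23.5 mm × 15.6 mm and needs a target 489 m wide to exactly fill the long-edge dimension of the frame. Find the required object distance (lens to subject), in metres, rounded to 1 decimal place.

W: 489 m = 489000 mm.
Magnification m = w/W = dᵢ/dₒ; combined with 1/f = 1/dₒ + 1/dᵢ this gives dₒ = f·(1 + W/w).
dₒ = 34.1 mm × (1 + 489000/23.5) = 34.1 × 20809.5106 ≈ 709604.313 mm = 709.604 m.

709.6 m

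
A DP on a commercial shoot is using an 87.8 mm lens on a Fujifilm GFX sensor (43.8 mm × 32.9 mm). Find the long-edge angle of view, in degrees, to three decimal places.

Angle of view α = 2·arctan(w/2f) with w = 43.8 mm and f = 87.8 mm.
w/2f = 0.24943; arctan(0.24943) ≈ 14.0055°, so α ≈ 28.0111°.

28.011°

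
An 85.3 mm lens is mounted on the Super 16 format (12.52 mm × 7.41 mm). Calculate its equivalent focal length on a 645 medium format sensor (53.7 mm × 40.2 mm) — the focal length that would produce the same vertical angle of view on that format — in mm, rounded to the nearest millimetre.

Equal angle of view means equal height/f ratio, so f₂ = f₁ · (height₂/height₁) = 85.3 × 40.2/7.41.
f₂ = 85.3 × 5.42510 ≈ 462.761 mm.

463 mm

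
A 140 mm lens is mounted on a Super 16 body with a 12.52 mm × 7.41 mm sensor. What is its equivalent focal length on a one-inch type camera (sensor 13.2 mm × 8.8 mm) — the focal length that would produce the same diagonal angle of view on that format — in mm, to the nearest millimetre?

Sensor diagonal = √(12.52² + 7.41²) = √211.6585 ≈ 14.5485 mm.
Sensor diagonal = √(13.2² + 8.8²) = √251.6800 ≈ 15.8644 mm.
Equal angle of view means equal diagonal/f ratio, so f₂ = f₁ · (diagonal₂/diagonal₁) = 140 × 15.8644/14.5485.
f₂ = 140 × 1.09045 ≈ 152.663 mm.

153 mm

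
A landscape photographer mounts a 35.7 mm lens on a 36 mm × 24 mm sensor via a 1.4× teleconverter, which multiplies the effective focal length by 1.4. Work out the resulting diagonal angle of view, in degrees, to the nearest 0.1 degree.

46.8°

Effective focal length f = 35.7 × 1.4 = 49.98 mm.
Sensor diagonal = √(36² + 24²) = √1872.0000 ≈ 43.2666 mm.
α = 2·arctan(43.267 / (2 × 49.98)) = 2·arctan(0.43284) ≈ 46.8097°.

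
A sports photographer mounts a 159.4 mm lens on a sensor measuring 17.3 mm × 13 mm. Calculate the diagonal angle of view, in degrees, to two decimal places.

7.77°

Sensor diagonal = √(17.3² + 13²) = √468.2900 ≈ 21.6400 mm.
Angle of view α = 2·arctan(d/2f) with d = 21.6400 mm and f = 159.4 mm.
d/2f = 0.06788; arctan(0.06788) ≈ 3.8833°, so α ≈ 7.7665°.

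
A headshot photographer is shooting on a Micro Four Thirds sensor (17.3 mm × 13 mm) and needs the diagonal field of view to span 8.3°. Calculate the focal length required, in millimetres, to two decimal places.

Sensor diagonal = √(17.3² + 13²) = √468.2900 ≈ 21.6400 mm.
From α = 2·arctan(d/2f) we get f = d / (2·tan(α/2)).
With d = 21.6400 mm and α/2 = 4.15°, tan(α/2) ≈ 0.07256, so f ≈ 21.6400 / 0.14512 ≈ 149.1220 mm.

149.12 mm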